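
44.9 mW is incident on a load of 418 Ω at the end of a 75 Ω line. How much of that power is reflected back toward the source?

Γ = (418 − 75)/(418 + 75) = 0.696
|Γ|² = 0.484
P_refl = |Γ|²·P_inc = 21.7 mW, P_del = (1 − |Γ|²)·P_inc = 23.2 mW

P_reflected ≈ 21.7 mW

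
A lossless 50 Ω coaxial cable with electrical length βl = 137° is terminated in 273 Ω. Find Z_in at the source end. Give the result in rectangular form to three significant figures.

Z_in ≈ 19 + j49.9 Ω

tan(βl) = tan(137°) = -0.933
Z_in = Z_0·(Z_L + jZ_0·tanβl)/(Z_0 + jZ_L·tanβl)
     = 50·(273 − j46.6)/(50 − j255)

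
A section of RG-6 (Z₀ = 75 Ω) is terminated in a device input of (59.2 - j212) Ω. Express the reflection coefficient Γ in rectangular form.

Γ = (Z_L − Z_0)/(Z_L + Z_0) = (-15.8 − j212)/(134.2 − j212)

Γ ≈ 0.68 − j0.505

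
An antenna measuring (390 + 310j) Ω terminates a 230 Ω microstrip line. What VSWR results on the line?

VSWR ≈ 3.03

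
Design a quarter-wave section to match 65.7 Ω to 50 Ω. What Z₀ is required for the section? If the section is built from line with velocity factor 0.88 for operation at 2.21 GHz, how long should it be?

Z_qwt = √(Z_0·R_L) = √(50 × 65.7) = √3285
λ = 0.88·c/f = 0.119 m, so l = λ/4 = 0.0299 m

Z_qwt ≈ 57.3 Ω; length ≈ 2.99 cm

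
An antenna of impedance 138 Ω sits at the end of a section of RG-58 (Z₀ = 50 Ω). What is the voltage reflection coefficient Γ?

Γ = 0.468

Γ = (Z_L − Z_0)/(Z_L + Z_0) = (138 − 50)/(138 + 50) = 88/188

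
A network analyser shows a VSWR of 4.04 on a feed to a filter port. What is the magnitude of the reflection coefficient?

|Γ| = (S − 1)/(S + 1) = (4.04 − 1)/(4.04 + 1) = 3.04/5.04

|Γ| ≈ 0.603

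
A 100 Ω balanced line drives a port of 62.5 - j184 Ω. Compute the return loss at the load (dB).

Γ = (-37.5 − j184)/(162.5 − j184), |Γ| = 0.765
RL = −20·log₁₀|Γ| = −20·log₁₀(0.765)

RL ≈ 2.33 dB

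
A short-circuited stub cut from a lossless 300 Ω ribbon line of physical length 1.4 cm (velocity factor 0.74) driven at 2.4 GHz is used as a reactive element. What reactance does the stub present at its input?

X_in ≈ 420 Ω (inductive)

λ = v/f = 0.74·c / 2.4 GHz = 0.0925 m
βl = 2π·l/λ = 2π × 0.151 = 54.5°
tan(βl) = 1.4
For a short-circuited stub, Z_in = jZ_0·tan(βl)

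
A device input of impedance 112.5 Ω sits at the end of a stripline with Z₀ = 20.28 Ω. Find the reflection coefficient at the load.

Γ = (Z_L − Z_0)/(Z_L + Z_0) = (112.5 − 20.28)/(112.5 + 20.28) = 92.22/132.8

Γ = 0.695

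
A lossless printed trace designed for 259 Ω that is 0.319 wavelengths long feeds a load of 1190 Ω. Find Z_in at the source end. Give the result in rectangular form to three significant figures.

βl = 2π × 0.319 = 115°
tan(βl) = tan(115°) = -2.16
Z_in = Z_0·(Z_L + jZ_0·tanβl)/(Z_0 + jZ_L·tanβl)
     = 259·(1190 − j560)/(259 − j2570)

Z_in ≈ 67.8 + j113 Ω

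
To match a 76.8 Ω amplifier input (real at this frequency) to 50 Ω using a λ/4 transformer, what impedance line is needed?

Z_qwt ≈ 62 Ω

Z_qwt = √(Z_0·R_L) = √(50 × 76.8) = √3840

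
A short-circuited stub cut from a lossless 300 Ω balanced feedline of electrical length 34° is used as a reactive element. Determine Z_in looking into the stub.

Z_in ≈ +j202 Ω

tan(βl) = 0.675
For a short-circuited stub, Z_in = jZ_0·tan(βl)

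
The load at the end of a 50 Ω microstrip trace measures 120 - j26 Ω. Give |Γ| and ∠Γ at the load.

Γ ≈ 0.434 ∠ -11.7°

Γ = (Z_L − Z_0)/(Z_L + Z_0) = (70 − j26)/(170 − j26)
|Γ| = 74.7/172 = 0.434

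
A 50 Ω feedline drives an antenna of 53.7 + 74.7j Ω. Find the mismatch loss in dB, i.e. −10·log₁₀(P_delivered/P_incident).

Γ = (3.7 + j74.7)/(103.7 + j74.7), |Γ| = 0.585
|Γ|² = 0.342, so P_del/P_inc = 1 − |Γ|² = 0.658
ML = −10·log₁₀(1 − |Γ|²)

mismatch loss ≈ 1.82 dB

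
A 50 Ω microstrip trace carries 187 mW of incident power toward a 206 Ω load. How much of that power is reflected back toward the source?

Γ = (206 − 50)/(206 + 50) = 0.609
|Γ|² = 0.371
P_refl = |Γ|²·P_inc = 69.4 mW, P_del = (1 − |Γ|²)·P_inc = 118 mW

P_reflected ≈ 69.4 mW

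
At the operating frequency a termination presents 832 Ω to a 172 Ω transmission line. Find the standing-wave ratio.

VSWR ≈ 4.84

Γ = (832 − 172)/(832 + 172) = 0.657
VSWR = (1 + 0.657)/(1 − 0.657)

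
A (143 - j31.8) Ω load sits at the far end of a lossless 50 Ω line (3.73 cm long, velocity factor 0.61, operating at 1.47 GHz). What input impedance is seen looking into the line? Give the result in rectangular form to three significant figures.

Z_in ≈ 19.1 + j18.2 Ω

λ = v/f = 0.61·c / 1.47 GHz = 0.124 m
βl = 2π·l/λ = 2π × 0.3 = 108°
tan(βl) = tan(108°) = -3.1
Z_in = Z_0·(Z_L + jZ_0·tanβl)/(Z_0 + jZ_L·tanβl)
     = 50·(143 − j187)/(-48.7 − j444)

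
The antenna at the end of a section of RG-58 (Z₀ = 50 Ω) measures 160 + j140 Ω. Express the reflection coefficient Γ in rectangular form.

Γ = (Z_L − Z_0)/(Z_L + Z_0) = (110 + j140)/(210 + j140)

Γ ≈ 0.67 + j0.22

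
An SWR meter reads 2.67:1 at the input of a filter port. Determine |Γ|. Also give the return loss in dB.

|Γ| ≈ 0.455; return loss ≈ 6.84 dB

|Γ| = (S − 1)/(S + 1) = (2.67 − 1)/(2.67 + 1) = 1.67/3.67
RL = −20·log₁₀|Γ| = −20·log₁₀(0.455)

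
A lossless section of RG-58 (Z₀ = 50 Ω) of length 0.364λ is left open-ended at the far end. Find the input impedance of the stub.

βl = 2π × 0.364 = 131°
tan(βl) = -1.15
For an open-ended stub, Z_in = −jZ_0·cot(βl) = −jZ_0/tan(βl)

Z_in ≈ +j43.5 Ω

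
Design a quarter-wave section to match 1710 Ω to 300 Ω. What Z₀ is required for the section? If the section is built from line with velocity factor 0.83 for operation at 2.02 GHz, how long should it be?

Z_qwt ≈ 716 Ω; length ≈ 3.08 cm

Z_qwt = √(Z_0·R_L) = √(300 × 1710) = √513000
λ = 0.83·c/f = 0.123 m, so l = λ/4 = 0.0308 m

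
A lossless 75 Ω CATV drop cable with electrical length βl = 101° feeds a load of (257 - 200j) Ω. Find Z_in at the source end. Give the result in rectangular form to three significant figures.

Z_in ≈ 14.9 + j25.4 Ω

tan(βl) = tan(101°) = -5.14
Z_in = Z_0·(Z_L + jZ_0·tanβl)/(Z_0 + jZ_L·tanβl)
     = 75·(257 − j586)/(-954 − j1320)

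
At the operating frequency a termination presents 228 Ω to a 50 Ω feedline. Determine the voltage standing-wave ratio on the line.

Γ = (228 − 50)/(228 + 50) = 0.64
VSWR = (1 + 0.64)/(1 − 0.64)

VSWR ≈ 4.56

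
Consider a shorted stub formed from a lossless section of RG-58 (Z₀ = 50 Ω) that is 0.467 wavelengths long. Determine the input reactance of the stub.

βl = 2π × 0.467 = 168°
tan(βl) = -0.21
For a shorted stub, Z_in = jZ_0·tan(βl)

X_in ≈ -10.5 Ω (capacitive)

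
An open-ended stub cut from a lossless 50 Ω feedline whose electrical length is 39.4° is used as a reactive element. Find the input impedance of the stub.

Z_in ≈ −j60.9 Ω

tan(βl) = 0.821
For an open-ended stub, Z_in = −jZ_0·cot(βl) = −jZ_0/tan(βl)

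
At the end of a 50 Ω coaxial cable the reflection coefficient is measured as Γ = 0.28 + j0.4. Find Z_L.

Z_L ≈ 56.1 + j59 Ω

Z_L = Z_0·(1 + Γ)/(1 − Γ) = 50·(1.28 + j0.4)/(0.72 − j0.4)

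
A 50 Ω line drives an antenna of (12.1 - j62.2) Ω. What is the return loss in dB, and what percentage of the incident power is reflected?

RL ≈ 1.63 dB; 68.7% of incident power reflected

Γ = (-37.9 − j62.2)/(62.1 − j62.2), |Γ| = 0.829
RL = −20·log₁₀(0.829) = 1.63 dB
P_refl/P_inc = |Γ|² = 0.687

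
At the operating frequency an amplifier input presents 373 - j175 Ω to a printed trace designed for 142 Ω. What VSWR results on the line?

VSWR ≈ 3.28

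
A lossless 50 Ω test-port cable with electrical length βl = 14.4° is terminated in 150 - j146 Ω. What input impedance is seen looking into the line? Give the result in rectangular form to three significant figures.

tan(βl) = tan(14.4°) = 0.257
Z_in = Z_0·(Z_L + jZ_0·tanβl)/(Z_0 + jZ_L·tanβl)
     = 50·(150 − j133)/(87.5 + j38.5)

Z_in ≈ 43.7 − j95.4 Ω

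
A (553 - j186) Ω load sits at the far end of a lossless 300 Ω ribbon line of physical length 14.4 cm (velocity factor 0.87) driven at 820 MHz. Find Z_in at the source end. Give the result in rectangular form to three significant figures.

λ = v/f = 0.87·c / 820 MHz = 0.318 m
βl = 2π·l/λ = 2π × 0.452 = 163°
tan(βl) = tan(163°) = -0.308
Z_in = Z_0·(Z_L + jZ_0·tanβl)/(Z_0 + jZ_L·tanβl)
     = 300·(553 − j278)/(243 − j170)

Z_in ≈ 620 + j91 Ω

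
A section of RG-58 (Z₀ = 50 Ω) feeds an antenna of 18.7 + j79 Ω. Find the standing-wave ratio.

Γ = (Z_L − Z_0)/(Z_L + Z_0) = (-31.3 + j79)/(68.7 + j79)
|Γ| = 85/105 = 0.812
VSWR = (1 + |Γ|)/(1 − |Γ|) = 1.81/0.188

VSWR ≈ 9.62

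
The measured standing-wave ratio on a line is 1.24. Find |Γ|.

|Γ| ≈ 0.107

|Γ| = (S − 1)/(S + 1) = (1.24 − 1)/(1.24 + 1) = 0.24/2.24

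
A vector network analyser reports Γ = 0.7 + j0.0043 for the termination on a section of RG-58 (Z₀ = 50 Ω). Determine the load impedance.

Z_L = Z_0·(1 + Γ)/(1 − Γ) = 50·(1.7 + j0.0043)/(0.3 − j0.0043)

Z_L ≈ 283 + j4.78 Ω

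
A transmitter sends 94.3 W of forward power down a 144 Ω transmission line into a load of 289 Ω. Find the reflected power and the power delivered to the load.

Γ = (289 − 144)/(289 + 144) = 0.335
|Γ|² = 0.112
P_refl = |Γ|²·P_inc = 10.6 W, P_del = (1 − |Γ|²)·P_inc = 83.7 W

P_reflected ≈ 10.6 W; P_delivered ≈ 83.7 W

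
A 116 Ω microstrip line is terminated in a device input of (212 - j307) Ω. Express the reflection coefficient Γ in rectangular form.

Γ = (Z_L − Z_0)/(Z_L + Z_0) = (96 − j307)/(328 − j307)

Γ ≈ 0.623 − j0.353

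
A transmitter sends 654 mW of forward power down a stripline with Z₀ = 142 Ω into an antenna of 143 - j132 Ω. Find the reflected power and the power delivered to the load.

P_reflected ≈ 116 mW; P_delivered ≈ 538 mW

|Γ| = |(1 − j132)/(285 − j132)| = 0.42
|Γ|² = 0.177
P_refl = |Γ|²·P_inc = 116 mW, P_del = (1 − |Γ|²)·P_inc = 538 mW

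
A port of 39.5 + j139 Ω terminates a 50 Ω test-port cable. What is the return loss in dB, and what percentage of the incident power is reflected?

Γ = (-10.5 + j139)/(89.5 + j139), |Γ| = 0.843
RL = −20·log₁₀(0.843) = 1.48 dB
P_refl/P_inc = |Γ|² = 0.711

RL ≈ 1.48 dB; 71.1% of incident power reflected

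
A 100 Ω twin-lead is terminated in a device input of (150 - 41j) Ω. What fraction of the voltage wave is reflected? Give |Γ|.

|Γ| ≈ 0.255

Γ = (Z_L − Z_0)/(Z_L + Z_0) = (50 − j41)/(250 − j41)
|Γ| = 64.7/253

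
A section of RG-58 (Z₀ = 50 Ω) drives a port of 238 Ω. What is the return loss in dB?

Γ = (238 − 50)/(238 + 50) = 0.653
RL = −20·log₁₀|Γ| = −20·log₁₀(0.653)

RL ≈ 3.7 dB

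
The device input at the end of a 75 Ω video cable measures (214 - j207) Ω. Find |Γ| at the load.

Γ = (Z_L − Z_0)/(Z_L + Z_0) = (139 − j207)/(289 − j207)
|Γ| = 249/355

|Γ| ≈ 0.701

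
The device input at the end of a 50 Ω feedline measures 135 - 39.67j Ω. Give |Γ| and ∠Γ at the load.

Γ = (Z_L − Z_0)/(Z_L + Z_0) = (85 − j39.67)/(185 − j39.67)
|Γ| = 93.8/189 = 0.496

Γ ≈ 0.496 ∠ -12.9°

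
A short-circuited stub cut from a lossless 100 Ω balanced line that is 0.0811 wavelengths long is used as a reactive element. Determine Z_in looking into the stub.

βl = 2π × 0.0811 = 29.2°
tan(βl) = 0.559
For a short-circuited stub, Z_in = jZ_0·tan(βl)

Z_in ≈ +j55.9 Ω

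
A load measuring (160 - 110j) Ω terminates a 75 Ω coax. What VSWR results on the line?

Γ = (Z_L − Z_0)/(Z_L + Z_0) = (85 − j110)/(235 − j110)
|Γ| = 139/259 = 0.536
VSWR = (1 + |Γ|)/(1 − |Γ|) = 1.54/0.464

VSWR ≈ 3.31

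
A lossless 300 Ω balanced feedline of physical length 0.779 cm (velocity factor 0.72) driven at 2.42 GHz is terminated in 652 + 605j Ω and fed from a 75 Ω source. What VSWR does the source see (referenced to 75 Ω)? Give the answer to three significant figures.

λ = v/f = 0.72·c / 2.42 GHz = 0.0893 m
βl = 2π·l/λ = 2π × 0.0873 = 31.4°
tan(βl) = 0.611
Z_in = Z_0·(Z_L + jZ_0·tanβl)/(Z_0 + jZ_L·tanβl) = 493 − j577 Ω
Γ_s = (Z_in − Z_s)/(Z_in + Z_s) = (418 − j577)/(568 − j577), |Γ_s| = 0.88
VSWR = (1 + |Γ_s|)/(1 − |Γ_s|)

VSWR ≈ 15.7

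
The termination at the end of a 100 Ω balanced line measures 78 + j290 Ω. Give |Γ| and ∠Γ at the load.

Γ = (Z_L − Z_0)/(Z_L + Z_0) = (-22 + j290)/(178 + j290)
|Γ| = 291/340 = 0.855

Γ ≈ 0.855 ∠ 35.9°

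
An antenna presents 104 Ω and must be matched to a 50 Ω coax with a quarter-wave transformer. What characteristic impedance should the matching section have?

Z_qwt = √(Z_0·R_L) = √(50 × 104) = √5200

Z_qwt ≈ 72.1 Ω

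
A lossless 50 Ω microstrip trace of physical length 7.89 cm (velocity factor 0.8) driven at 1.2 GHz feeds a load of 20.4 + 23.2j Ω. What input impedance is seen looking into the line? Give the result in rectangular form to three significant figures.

λ = v/f = 0.8·c / 1.2 GHz = 0.2 m
βl = 2π·l/λ = 2π × 0.394 = 142°
tan(βl) = tan(142°) = -0.781
Z_in = Z_0·(Z_L + jZ_0·tanβl)/(Z_0 + jZ_L·tanβl)
     = 50·(20.4 − j15.8)/(68.1 − j15.9)

Z_in ≈ 16.8 − j7.7 Ω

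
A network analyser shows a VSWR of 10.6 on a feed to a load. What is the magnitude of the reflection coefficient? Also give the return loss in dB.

|Γ| = (S − 1)/(S + 1) = (10.6 − 1)/(10.6 + 1) = 9.6/11.6
RL = −20·log₁₀|Γ| = −20·log₁₀(0.828)

|Γ| ≈ 0.828; return loss ≈ 1.64 dB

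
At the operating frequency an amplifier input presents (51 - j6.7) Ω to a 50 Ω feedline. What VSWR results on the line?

Γ = (Z_L − Z_0)/(Z_L + Z_0) = (1 − j6.7)/(101 − j6.7)
|Γ| = 6.77/101 = 0.0669
VSWR = (1 + |Γ|)/(1 − |Γ|) = 1.07/0.933

VSWR ≈ 1.14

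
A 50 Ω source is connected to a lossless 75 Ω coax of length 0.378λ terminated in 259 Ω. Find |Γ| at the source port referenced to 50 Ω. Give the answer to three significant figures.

βl = 2π × 0.378 = 136°
tan(βl) = -0.963
Z_in = Z_0·(Z_L + jZ_0·tanβl)/(Z_0 + jZ_L·tanβl) = 41.4 + j65.4 Ω
Γ_s = (Z_in − Z_s)/(Z_in + Z_s) = (-8.61 + j65.4)/(91.4 + j65.4), |Γ_s| = 0.587

|Γ| ≈ 0.587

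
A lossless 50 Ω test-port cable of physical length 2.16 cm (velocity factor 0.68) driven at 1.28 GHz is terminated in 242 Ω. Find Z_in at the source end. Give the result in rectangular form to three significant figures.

λ = v/f = 0.68·c / 1.28 GHz = 0.159 m
βl = 2π·l/λ = 2π × 0.136 = 48.8°
tan(βl) = tan(48.8°) = 1.14
Z_in = Z_0·(Z_L + jZ_0·tanβl)/(Z_0 + jZ_L·tanβl)
     = 50·(242 + j57.1)/(50 + j276)

Z_in ≈ 17.7 − j40.6 Ω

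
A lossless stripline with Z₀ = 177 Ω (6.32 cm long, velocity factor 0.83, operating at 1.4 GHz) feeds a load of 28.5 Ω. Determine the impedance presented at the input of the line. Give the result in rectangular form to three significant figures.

Z_in ≈ 72.4 − j212 Ω

λ = v/f = 0.83·c / 1.4 GHz = 0.178 m
βl = 2π·l/λ = 2π × 0.355 = 128°
tan(βl) = tan(128°) = -1.28
Z_in = Z_0·(Z_L + jZ_0·tanβl)/(Z_0 + jZ_L·tanβl)
     = 177·(28.5 − j227)/(177 − j36.6)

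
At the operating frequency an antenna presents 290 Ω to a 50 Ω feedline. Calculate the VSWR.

VSWR ≈ 5.8

For a purely resistive load, VSWR = R_L/Z_0 or Z_0/R_L (whichever > 1) = 290/50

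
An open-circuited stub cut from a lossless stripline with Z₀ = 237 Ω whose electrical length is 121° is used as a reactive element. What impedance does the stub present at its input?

tan(βl) = -1.66
For an open-circuited stub, Z_in = −jZ_0·cot(βl) = −jZ_0/tan(βl)

Z_in ≈ +j142 Ω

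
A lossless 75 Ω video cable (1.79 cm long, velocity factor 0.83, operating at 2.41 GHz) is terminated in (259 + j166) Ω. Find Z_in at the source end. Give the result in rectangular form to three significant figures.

λ = v/f = 0.83·c / 2.41 GHz = 0.103 m
βl = 2π·l/λ = 2π × 0.173 = 62.4°
tan(βl) = tan(62.4°) = 1.91
Z_in = Z_0·(Z_L + jZ_0·tanβl)/(Z_0 + jZ_L·tanβl)
     = 75·(259 + j309)/(-242 + j495)

Z_in ≈ 22.3 − j50.2 Ω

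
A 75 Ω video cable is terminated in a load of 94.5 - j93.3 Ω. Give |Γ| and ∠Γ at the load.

Γ ≈ 0.493 ∠ -49.4°

Γ = (Z_L − Z_0)/(Z_L + Z_0) = (19.5 − j93.3)/(169.5 − j93.3)
|Γ| = 95.3/193 = 0.493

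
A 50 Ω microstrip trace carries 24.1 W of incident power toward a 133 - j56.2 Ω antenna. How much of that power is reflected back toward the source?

|Γ| = |(83 − j56.2)/(183 − j56.2)| = 0.524
|Γ|² = 0.274
P_refl = |Γ|²·P_inc = 6.61 W, P_del = (1 − |Γ|²)·P_inc = 17.5 W

P_reflected ≈ 6.61 W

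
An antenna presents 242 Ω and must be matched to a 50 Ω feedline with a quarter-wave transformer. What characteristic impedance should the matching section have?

Z_qwt ≈ 110 Ω

Z_qwt = √(Z_0·R_L) = √(50 × 242) = √12100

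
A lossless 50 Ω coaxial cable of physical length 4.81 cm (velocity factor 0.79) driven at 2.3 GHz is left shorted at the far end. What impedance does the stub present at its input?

Z_in ≈ −j10.6 Ω

λ = v/f = 0.79·c / 2.3 GHz = 0.103 m
βl = 2π·l/λ = 2π × 0.467 = 168°
tan(βl) = -0.212
For a shorted stub, Z_in = jZ_0·tan(βl)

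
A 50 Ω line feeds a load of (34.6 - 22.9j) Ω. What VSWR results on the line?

Γ = (Z_L − Z_0)/(Z_L + Z_0) = (-15.4 − j22.9)/(84.6 − j22.9)
|Γ| = 27.6/87.6 = 0.315
VSWR = (1 + |Γ|)/(1 − |Γ|) = 1.31/0.685

VSWR ≈ 1.92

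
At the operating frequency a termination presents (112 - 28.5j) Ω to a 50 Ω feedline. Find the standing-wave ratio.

VSWR ≈ 2.42

Γ = (Z_L − Z_0)/(Z_L + Z_0) = (62 − j28.5)/(162 − j28.5)
|Γ| = 68.2/164 = 0.415
VSWR = (1 + |Γ|)/(1 − |Γ|) = 1.41/0.585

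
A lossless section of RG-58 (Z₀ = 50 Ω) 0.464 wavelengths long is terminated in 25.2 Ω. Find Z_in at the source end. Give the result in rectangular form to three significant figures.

Z_in ≈ 26.2 − j8.47 Ω

βl = 2π × 0.464 = 167°
tan(βl) = tan(167°) = -0.23
Z_in = Z_0·(Z_L + jZ_0·tanβl)/(Z_0 + jZ_L·tanβl)
     = 50·(25.2 − j11.5)/(50 − j5.8)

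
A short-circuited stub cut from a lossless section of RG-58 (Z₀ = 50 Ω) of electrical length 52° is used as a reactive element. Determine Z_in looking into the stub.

Z_in ≈ +j64 Ω

tan(βl) = 1.28
For a short-circuited stub, Z_in = jZ_0·tan(βl)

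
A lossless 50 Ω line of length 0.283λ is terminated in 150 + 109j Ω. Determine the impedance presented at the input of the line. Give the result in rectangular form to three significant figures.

βl = 2π × 0.283 = 102°
tan(βl) = tan(102°) = -4.75
Z_in = Z_0·(Z_L + jZ_0·tanβl)/(Z_0 + jZ_L·tanβl)
     = 50·(150 − j129)/(568 − j713)

Z_in ≈ 10.6 + j2.04 Ω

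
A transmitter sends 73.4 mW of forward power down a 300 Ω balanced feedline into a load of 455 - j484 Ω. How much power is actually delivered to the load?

|Γ| = |(155 − j484)/(755 − j484)| = 0.567
|Γ|² = 0.321
P_refl = |Γ|²·P_inc = 23.6 mW, P_del = (1 − |Γ|²)·P_inc = 49.8 mW

P_delivered ≈ 49.8 mW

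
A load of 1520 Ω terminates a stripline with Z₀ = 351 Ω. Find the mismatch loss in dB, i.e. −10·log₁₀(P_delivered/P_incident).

Γ = (1520 − 351)/(1520 + 351) = 0.625
|Γ|² = 0.39, so P_del/P_inc = 1 − |Γ|² = 0.61
ML = −10·log₁₀(1 − |Γ|²)

mismatch loss ≈ 2.15 dB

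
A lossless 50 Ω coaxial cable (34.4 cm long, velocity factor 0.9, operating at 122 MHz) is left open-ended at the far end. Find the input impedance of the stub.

Z_in ≈ −j33.8 Ω

λ = v/f = 0.9·c / 122 MHz = 2.21 m
βl = 2π·l/λ = 2π × 0.155 = 56°
tan(βl) = 1.48
For an open-ended stub, Z_in = −jZ_0·cot(βl) = −jZ_0/tan(βl)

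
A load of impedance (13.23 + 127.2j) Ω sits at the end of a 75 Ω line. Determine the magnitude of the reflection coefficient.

Γ = (Z_L − Z_0)/(Z_L + Z_0) = (-61.77 + j127.2)/(88.23 + j127.2)
|Γ| = 141/155

|Γ| ≈ 0.913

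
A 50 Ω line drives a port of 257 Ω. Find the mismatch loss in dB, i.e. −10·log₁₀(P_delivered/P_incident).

Γ = (257 − 50)/(257 + 50) = 0.674
|Γ|² = 0.455, so P_del/P_inc = 1 − |Γ|² = 0.545
ML = −10·log₁₀(1 − |Γ|²)

mismatch loss ≈ 2.63 dB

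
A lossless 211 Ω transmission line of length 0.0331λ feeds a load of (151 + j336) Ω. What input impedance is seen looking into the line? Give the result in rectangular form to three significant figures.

Z_in ≈ 340 + j496 Ω

βl = 2π × 0.0331 = 11.9°
tan(βl) = tan(11.9°) = 0.211
Z_in = Z_0·(Z_L + jZ_0·tanβl)/(Z_0 + jZ_L·tanβl)
     = 211·(151 + j381)/(140 + j31.9)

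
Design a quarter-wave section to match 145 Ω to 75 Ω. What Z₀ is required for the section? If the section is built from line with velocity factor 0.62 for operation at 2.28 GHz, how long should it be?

Z_qwt ≈ 104 Ω; length ≈ 2.04 cm

Z_qwt = √(Z_0·R_L) = √(75 × 145) = √10880
λ = 0.62·c/f = 0.0816 m, so l = λ/4 = 0.0204 m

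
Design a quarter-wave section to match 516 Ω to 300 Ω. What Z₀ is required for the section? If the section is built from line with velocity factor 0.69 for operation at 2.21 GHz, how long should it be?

Z_qwt ≈ 393 Ω; length ≈ 2.34 cm

Z_qwt = √(Z_0·R_L) = √(300 × 516) = √154800
λ = 0.69·c/f = 0.0937 m, so l = λ/4 = 0.0234 m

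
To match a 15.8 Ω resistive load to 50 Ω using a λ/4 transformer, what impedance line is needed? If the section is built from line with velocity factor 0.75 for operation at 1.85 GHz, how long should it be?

Z_qwt ≈ 28.1 Ω; length ≈ 3.04 cm

Z_qwt = √(Z_0·R_L) = √(50 × 15.8) = √790
λ = 0.75·c/f = 0.122 m, so l = λ/4 = 0.0304 m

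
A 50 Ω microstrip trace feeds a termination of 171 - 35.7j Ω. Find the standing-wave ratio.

Γ = (Z_L − Z_0)/(Z_L + Z_0) = (121 − j35.7)/(221 − j35.7)
|Γ| = 126/224 = 0.564
VSWR = (1 + |Γ|)/(1 − |Γ|) = 1.56/0.436

VSWR ≈ 3.58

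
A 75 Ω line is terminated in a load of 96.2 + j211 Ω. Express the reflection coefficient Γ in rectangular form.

Γ ≈ 0.652 + j0.429

Γ = (Z_L − Z_0)/(Z_L + Z_0) = (21.2 + j211)/(171.2 + j211)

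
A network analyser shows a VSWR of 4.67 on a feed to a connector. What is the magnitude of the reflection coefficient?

|Γ| ≈ 0.647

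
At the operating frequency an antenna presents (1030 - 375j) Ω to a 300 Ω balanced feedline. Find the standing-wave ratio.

Γ = (Z_L − Z_0)/(Z_L + Z_0) = (730 − j375)/(1330 − j375)
|Γ| = 821/1380 = 0.594
VSWR = (1 + |Γ|)/(1 − |Γ|) = 1.59/0.406

VSWR ≈ 3.92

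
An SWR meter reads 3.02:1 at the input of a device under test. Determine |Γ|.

|Γ| ≈ 0.502

|Γ| = (S − 1)/(S + 1) = (3.02 − 1)/(3.02 + 1) = 2.02/4.02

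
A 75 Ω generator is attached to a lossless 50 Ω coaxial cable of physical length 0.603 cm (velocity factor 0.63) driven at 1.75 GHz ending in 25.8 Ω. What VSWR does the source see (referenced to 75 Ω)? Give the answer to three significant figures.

λ = v/f = 0.63·c / 1.75 GHz = 0.108 m
βl = 2π·l/λ = 2π × 0.0558 = 20.1°
tan(βl) = 0.366
Z_in = Z_0·(Z_L + jZ_0·tanβl)/(Z_0 + jZ_L·tanβl) = 28.2 + j13 Ω
Γ_s = (Z_in − Z_s)/(Z_in + Z_s) = (-46.8 + j13)/(103 + j13), |Γ_s| = 0.466
VSWR = (1 + |Γ_s|)/(1 − |Γ_s|)

VSWR ≈ 2.75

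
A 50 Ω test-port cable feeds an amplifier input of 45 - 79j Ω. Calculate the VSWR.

Γ = (Z_L − Z_0)/(Z_L + Z_0) = (-5 − j79)/(95 − j79)
|Γ| = 79.2/124 = 0.641
VSWR = (1 + |Γ|)/(1 − |Γ|) = 1.64/0.359

VSWR ≈ 4.57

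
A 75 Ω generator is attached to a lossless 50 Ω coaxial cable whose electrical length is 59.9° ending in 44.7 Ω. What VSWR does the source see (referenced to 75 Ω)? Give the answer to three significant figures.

tan(βl) = 1.73
Z_in = Z_0·(Z_L + jZ_0·tanβl)/(Z_0 + jZ_L·tanβl) = 52.6 + j5.13 Ω
Γ_s = (Z_in − Z_s)/(Z_in + Z_s) = (-22.4 + j5.13)/(128 + j5.13), |Γ_s| = 0.18
VSWR = (1 + |Γ_s|)/(1 − |Γ_s|)

VSWR ≈ 1.44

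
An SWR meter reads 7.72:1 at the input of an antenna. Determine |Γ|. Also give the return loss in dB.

|Γ| = (S − 1)/(S + 1) = (7.72 − 1)/(7.72 + 1) = 6.72/8.72
RL = −20·log₁₀|Γ| = −20·log₁₀(0.771)

|Γ| ≈ 0.771; return loss ≈ 2.26 dB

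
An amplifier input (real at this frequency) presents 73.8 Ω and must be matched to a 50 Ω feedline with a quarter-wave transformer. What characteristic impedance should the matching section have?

Z_qwt ≈ 60.7 Ω

Z_qwt = √(Z_0·R_L) = √(50 × 73.8) = √3690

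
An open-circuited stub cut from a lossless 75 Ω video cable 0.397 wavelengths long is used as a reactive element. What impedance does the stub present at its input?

βl = 2π × 0.397 = 143°
tan(βl) = -0.756
For an open-circuited stub, Z_in = −jZ_0·cot(βl) = −jZ_0/tan(βl)

Z_in ≈ +j99.2 Ω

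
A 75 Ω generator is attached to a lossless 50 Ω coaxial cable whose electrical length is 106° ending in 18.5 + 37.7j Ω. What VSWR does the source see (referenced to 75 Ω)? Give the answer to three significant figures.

VSWR ≈ 5.43

tan(βl) = -3.49
Z_in = Z_0·(Z_L + jZ_0·tanβl)/(Z_0 + jZ_L·tanβl) = 16.4 − j31.8 Ω
Γ_s = (Z_in − Z_s)/(Z_in + Z_s) = (-58.6 − j31.8)/(91.4 − j31.8), |Γ_s| = 0.689
VSWR = (1 + |Γ_s|)/(1 − |Γ_s|)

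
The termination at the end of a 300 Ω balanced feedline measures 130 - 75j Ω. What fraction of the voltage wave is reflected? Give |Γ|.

Γ = (Z_L − Z_0)/(Z_L + Z_0) = (-170 − j75)/(430 − j75)
|Γ| = 186/436

|Γ| ≈ 0.426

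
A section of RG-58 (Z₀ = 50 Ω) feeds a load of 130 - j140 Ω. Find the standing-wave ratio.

VSWR ≈ 5.83

Γ = (Z_L − Z_0)/(Z_L + Z_0) = (80 − j140)/(180 − j140)
|Γ| = 161/228 = 0.707
VSWR = (1 + |Γ|)/(1 − |Γ|) = 1.71/0.293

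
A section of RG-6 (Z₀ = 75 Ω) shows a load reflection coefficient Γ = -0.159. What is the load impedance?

Z_L ≈ 54.4 Ω

Z_L = Z_0·(1 + Γ)/(1 − Γ) = 75·(0.841)/(1.16)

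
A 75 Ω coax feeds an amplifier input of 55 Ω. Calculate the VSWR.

VSWR ≈ 1.36

Γ = (55 − 75)/(55 + 75) = -0.154
VSWR = (1 + 0.154)/(1 − 0.154)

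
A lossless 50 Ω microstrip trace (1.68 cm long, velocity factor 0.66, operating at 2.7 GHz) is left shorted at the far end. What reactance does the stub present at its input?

λ = v/f = 0.66·c / 2.7 GHz = 0.0733 m
βl = 2π·l/λ = 2π × 0.229 = 82.5°
tan(βl) = 7.57
For a shorted stub, Z_in = jZ_0·tan(βl)

X_in ≈ 378 Ω (inductive)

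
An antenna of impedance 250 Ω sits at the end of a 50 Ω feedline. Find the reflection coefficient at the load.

Γ = (Z_L − Z_0)/(Z_L + Z_0) = (250 − 50)/(250 + 50) = 200/300

Γ = 0.667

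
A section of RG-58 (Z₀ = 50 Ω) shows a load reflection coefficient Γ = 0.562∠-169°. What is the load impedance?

Z_L ≈ 14.1 − j4.43 Ω

Z_L = Z_0·(1 + Γ)/(1 − Γ) = 50·(0.448 − j0.107)/(1.55 + j0.107)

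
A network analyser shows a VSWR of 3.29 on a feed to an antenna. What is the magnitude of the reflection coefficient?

|Γ| = (S − 1)/(S + 1) = (3.29 − 1)/(3.29 + 1) = 2.29/4.29

|Γ| ≈ 0.534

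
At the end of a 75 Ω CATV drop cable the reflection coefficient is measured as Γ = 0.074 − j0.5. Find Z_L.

Z_L ≈ 50.4 − j67.7 Ω

Z_L = Z_0·(1 + Γ)/(1 − Γ) = 75·(1.07 − j0.5)/(0.926 + j0.5)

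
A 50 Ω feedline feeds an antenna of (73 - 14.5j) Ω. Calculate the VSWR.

Γ = (Z_L − Z_0)/(Z_L + Z_0) = (23 − j14.5)/(123 − j14.5)
|Γ| = 27.2/124 = 0.22
VSWR = (1 + |Γ|)/(1 − |Γ|) = 1.22/0.78

VSWR ≈ 1.56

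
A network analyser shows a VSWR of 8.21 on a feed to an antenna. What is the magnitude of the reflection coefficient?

|Γ| ≈ 0.783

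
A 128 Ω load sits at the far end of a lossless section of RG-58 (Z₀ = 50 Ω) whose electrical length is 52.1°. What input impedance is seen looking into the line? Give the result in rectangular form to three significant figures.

tan(βl) = tan(52.1°) = 1.28
Z_in = Z_0·(Z_L + jZ_0·tanβl)/(Z_0 + jZ_L·tanβl)
     = 50·(128 + j64.2)/(50 + j164)

Z_in ≈ 28.7 − j30.2 Ω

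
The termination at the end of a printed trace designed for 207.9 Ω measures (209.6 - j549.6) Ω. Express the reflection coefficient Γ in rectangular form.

Γ ≈ 0.636 − j0.48

Γ = (Z_L − Z_0)/(Z_L + Z_0) = (1.7 − j549.6)/(417.5 − j549.6)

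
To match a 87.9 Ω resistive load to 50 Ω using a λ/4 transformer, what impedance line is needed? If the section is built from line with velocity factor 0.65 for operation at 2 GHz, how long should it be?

Z_qwt ≈ 66.3 Ω; length ≈ 2.44 cm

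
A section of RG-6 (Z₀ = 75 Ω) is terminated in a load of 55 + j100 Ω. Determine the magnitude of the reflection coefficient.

Γ = (Z_L − Z_0)/(Z_L + Z_0) = (-20 + j100)/(130 + j100)
|Γ| = 102/164

|Γ| ≈ 0.622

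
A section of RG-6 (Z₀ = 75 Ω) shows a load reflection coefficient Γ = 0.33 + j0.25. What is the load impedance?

Z_L ≈ 122 + j73.3 Ω

Z_L = Z_0·(1 + Γ)/(1 − Γ) = 75·(1.33 + j0.25)/(0.67 − j0.25)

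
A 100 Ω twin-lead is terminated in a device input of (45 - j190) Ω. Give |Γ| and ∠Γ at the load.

Γ = (Z_L − Z_0)/(Z_L + Z_0) = (-55 − j190)/(145 − j190)
|Γ| = 198/239 = 0.828

Γ ≈ 0.828 ∠ -53.5°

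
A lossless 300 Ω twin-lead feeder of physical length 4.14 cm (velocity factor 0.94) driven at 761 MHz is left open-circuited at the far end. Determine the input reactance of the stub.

X_in ≈ -355 Ω (capacitive)

λ = v/f = 0.94·c / 761 MHz = 0.371 m
βl = 2π·l/λ = 2π × 0.112 = 40.2°
tan(βl) = 0.846
For an open-circuited stub, Z_in = −jZ_0·cot(βl) = −jZ_0/tan(βl)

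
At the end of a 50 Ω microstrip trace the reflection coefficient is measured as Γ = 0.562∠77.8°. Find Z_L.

Z_L ≈ 31.7 + j50.9 Ω

Z_L = Z_0·(1 + Γ)/(1 − Γ) = 50·(1.12 + j0.549)/(0.881 − j0.549)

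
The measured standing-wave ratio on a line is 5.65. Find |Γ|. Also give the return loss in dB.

|Γ| ≈ 0.699; return loss ≈ 3.11 dB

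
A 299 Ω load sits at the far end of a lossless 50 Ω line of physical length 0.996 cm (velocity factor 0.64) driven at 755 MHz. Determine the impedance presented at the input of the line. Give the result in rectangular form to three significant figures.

Z_in ≈ 97.6 − j134 Ω

λ = v/f = 0.64·c / 755 MHz = 0.254 m
βl = 2π·l/λ = 2π × 0.0392 = 14.1°
tan(βl) = tan(14.1°) = 0.251
Z_in = Z_0·(Z_L + jZ_0·tanβl)/(Z_0 + jZ_L·tanβl)
     = 50·(299 + j12.6)/(50 + j75.1)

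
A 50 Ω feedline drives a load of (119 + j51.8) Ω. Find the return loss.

Γ = (69 + j51.8)/(169 + j51.8), |Γ| = 0.488
RL = −20·log₁₀|Γ| = −20·log₁₀(0.488)

RL ≈ 6.23 dB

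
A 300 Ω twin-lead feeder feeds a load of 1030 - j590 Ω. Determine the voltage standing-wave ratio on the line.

VSWR ≈ 4.64

Γ = (Z_L − Z_0)/(Z_L + Z_0) = (730 − j590)/(1330 − j590)
|Γ| = 939/1450 = 0.645
VSWR = (1 + |Γ|)/(1 − |Γ|) = 1.65/0.355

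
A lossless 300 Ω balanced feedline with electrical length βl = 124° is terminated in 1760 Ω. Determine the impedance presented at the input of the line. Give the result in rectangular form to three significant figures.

tan(βl) = tan(124°) = -1.48
Z_in = Z_0·(Z_L + jZ_0·tanβl)/(Z_0 + jZ_L·tanβl)
     = 300·(1760 − j445)/(300 − j2610)

Z_in ≈ 73.4 + j194 Ω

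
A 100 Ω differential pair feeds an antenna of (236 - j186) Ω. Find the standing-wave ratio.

VSWR ≈ 4

Γ = (Z_L − Z_0)/(Z_L + Z_0) = (136 − j186)/(336 − j186)
|Γ| = 230/384 = 0.6
VSWR = (1 + |Γ|)/(1 − |Γ|) = 1.6/0.4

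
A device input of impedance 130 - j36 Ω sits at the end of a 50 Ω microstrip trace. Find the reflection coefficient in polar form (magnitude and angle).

Γ = (Z_L − Z_0)/(Z_L + Z_0) = (80 − j36)/(180 − j36)
|Γ| = 87.7/184 = 0.478

Γ ≈ 0.478 ∠ -12.9°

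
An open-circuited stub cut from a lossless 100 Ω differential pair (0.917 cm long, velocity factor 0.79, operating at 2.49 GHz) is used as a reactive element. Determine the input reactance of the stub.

X_in ≈ -145 Ω (capacitive)

λ = v/f = 0.79·c / 2.49 GHz = 0.0952 m
βl = 2π·l/λ = 2π × 0.0963 = 34.7°
tan(βl) = 0.692
For an open-circuited stub, Z_in = −jZ_0·cot(βl) = −jZ_0/tan(βl)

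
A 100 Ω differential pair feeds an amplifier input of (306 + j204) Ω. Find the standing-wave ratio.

VSWR ≈ 4.53

Γ = (Z_L − Z_0)/(Z_L + Z_0) = (206 + j204)/(406 + j204)
|Γ| = 290/454 = 0.638
VSWR = (1 + |Γ|)/(1 − |Γ|) = 1.64/0.362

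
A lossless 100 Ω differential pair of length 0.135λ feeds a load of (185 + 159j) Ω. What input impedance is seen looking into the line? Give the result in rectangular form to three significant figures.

βl = 2π × 0.135 = 48.6°
tan(βl) = tan(48.6°) = 1.13
Z_in = Z_0·(Z_L + jZ_0·tanβl)/(Z_0 + jZ_L·tanβl)
     = 100·(185 + j272)/(-80.4 + j210)

Z_in ≈ 83.8 − j120 Ω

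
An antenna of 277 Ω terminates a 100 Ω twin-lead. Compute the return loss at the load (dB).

Γ = (277 − 100)/(277 + 100) = 0.469
RL = −20·log₁₀|Γ| = −20·log₁₀(0.469)

RL ≈ 6.57 dB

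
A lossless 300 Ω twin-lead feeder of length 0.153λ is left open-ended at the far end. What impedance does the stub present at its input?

βl = 2π × 0.153 = 55.1°
tan(βl) = 1.43
For an open-ended stub, Z_in = −jZ_0·cot(βl) = −jZ_0/tan(βl)

Z_in ≈ −j209 Ω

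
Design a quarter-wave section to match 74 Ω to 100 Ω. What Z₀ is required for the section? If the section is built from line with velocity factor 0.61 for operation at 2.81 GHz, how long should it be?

Z_qwt ≈ 86 Ω; length ≈ 1.63 cm

Z_qwt = √(Z_0·R_L) = √(100 × 74) = √7400
λ = 0.61·c/f = 0.0651 m, so l = λ/4 = 0.0163 m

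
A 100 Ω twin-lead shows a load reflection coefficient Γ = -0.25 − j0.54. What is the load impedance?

Z_L = Z_0·(1 + Γ)/(1 − Γ) = 100·(0.75 − j0.54)/(1.25 + j0.54)

Z_L ≈ 34.8 − j58.2 Ω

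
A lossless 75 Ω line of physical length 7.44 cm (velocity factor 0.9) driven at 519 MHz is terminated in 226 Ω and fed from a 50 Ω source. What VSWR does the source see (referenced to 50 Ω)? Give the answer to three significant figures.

VSWR ≈ 3.04

λ = v/f = 0.9·c / 519 MHz = 0.52 m
βl = 2π·l/λ = 2π × 0.143 = 51.5°
tan(βl) = 1.26
Z_in = Z_0·(Z_L + jZ_0·tanβl)/(Z_0 + jZ_L·tanβl) = 38 − j49.7 Ω
Γ_s = (Z_in − Z_s)/(Z_in + Z_s) = (-12 − j49.7)/(88 − j49.7), |Γ_s| = 0.506
VSWR = (1 + |Γ_s|)/(1 − |Γ_s|)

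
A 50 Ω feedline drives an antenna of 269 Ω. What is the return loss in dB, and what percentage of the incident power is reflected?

Γ = (269 − 50)/(269 + 50) = 0.687
RL = −20·log₁₀(0.687) = 3.27 dB
P_refl/P_inc = |Γ|² = 0.471

RL ≈ 3.27 dB; 47.1% of incident power reflected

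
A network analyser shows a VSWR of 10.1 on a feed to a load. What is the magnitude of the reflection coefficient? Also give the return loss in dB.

|Γ| ≈ 0.82; return loss ≈ 1.73 dB

|Γ| = (S − 1)/(S + 1) = (10.1 − 1)/(10.1 + 1) = 9.1/11.1
RL = −20·log₁₀|Γ| = −20·log₁₀(0.82)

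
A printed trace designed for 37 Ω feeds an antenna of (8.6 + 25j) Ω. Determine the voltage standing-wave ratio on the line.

Γ = (Z_L − Z_0)/(Z_L + Z_0) = (-28.4 + j25)/(45.6 + j25)
|Γ| = 37.8/52 = 0.728
VSWR = (1 + |Γ|)/(1 − |Γ|) = 1.73/0.272

VSWR ≈ 6.34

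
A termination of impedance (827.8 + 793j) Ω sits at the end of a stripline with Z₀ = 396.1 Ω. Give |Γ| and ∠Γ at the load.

Γ = (Z_L − Z_0)/(Z_L + Z_0) = (431.7 + j793)/(1224 + j793)
|Γ| = 903/1460 = 0.619

Γ ≈ 0.619 ∠ 28.5°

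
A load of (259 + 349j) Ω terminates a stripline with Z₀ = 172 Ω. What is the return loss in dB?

RL ≈ 3.76 dB

Γ = (87 + j349)/(431 + j349), |Γ| = 0.649
RL = −20·log₁₀|Γ| = −20·log₁₀(0.649)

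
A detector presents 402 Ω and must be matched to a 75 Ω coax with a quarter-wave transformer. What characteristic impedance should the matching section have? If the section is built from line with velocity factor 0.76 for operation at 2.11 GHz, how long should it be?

Z_qwt ≈ 174 Ω; length ≈ 2.7 cm

Z_qwt = √(Z_0·R_L) = √(75 × 402) = √30150
λ = 0.76·c/f = 0.108 m, so l = λ/4 = 0.027 m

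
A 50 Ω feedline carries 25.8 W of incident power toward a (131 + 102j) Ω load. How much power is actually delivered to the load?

P_delivered ≈ 15.7 W

|Γ| = |(81 + j102)/(181 + j102)| = 0.627
|Γ|² = 0.393
P_refl = |Γ|²·P_inc = 10.1 W, P_del = (1 − |Γ|²)·P_inc = 15.7 W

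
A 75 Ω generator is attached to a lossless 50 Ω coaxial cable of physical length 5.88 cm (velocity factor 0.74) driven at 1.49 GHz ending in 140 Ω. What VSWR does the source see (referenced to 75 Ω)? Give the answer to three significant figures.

λ = v/f = 0.74·c / 1.49 GHz = 0.149 m
βl = 2π·l/λ = 2π × 0.395 = 142°
tan(βl) = -0.779
Z_in = Z_0·(Z_L + jZ_0·tanβl)/(Z_0 + jZ_L·tanβl) = 39.1 + j46.3 Ω
Γ_s = (Z_in − Z_s)/(Z_in + Z_s) = (-35.9 + j46.3)/(114 + j46.3), |Γ_s| = 0.476
VSWR = (1 + |Γ_s|)/(1 − |Γ_s|)

VSWR ≈ 2.82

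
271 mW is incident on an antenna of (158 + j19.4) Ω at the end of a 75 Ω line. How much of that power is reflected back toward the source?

P_reflected ≈ 36 mW

|Γ| = |(83 + j19.4)/(233 + j19.4)| = 0.365
|Γ|² = 0.133
P_refl = |Γ|²·P_inc = 36 mW, P_del = (1 − |Γ|²)·P_inc = 235 mW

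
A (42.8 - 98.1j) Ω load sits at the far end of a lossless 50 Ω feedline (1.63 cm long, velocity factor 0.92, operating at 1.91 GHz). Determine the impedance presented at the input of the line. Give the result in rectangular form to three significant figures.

Z_in ≈ 9.6 − j23.2 Ω

λ = v/f = 0.92·c / 1.91 GHz = 0.145 m
βl = 2π·l/λ = 2π × 0.113 = 40.6°
tan(βl) = tan(40.6°) = 0.857
Z_in = Z_0·(Z_L + jZ_0·tanβl)/(Z_0 + jZ_L·tanβl)
     = 50·(42.8 − j55.2)/(134 + j36.7)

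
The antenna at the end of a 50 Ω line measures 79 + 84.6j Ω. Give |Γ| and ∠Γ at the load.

Γ ≈ 0.58 ∠ 37.8°

Γ = (Z_L − Z_0)/(Z_L + Z_0) = (29 + j84.6)/(129 + j84.6)
|Γ| = 89.4/154 = 0.58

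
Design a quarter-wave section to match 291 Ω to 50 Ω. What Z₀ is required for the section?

Z_qwt ≈ 121 Ω

Z_qwt = √(Z_0·R_L) = √(50 × 291) = √14550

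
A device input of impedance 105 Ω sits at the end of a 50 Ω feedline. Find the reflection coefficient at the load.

Γ = 0.355

Γ = (Z_L − Z_0)/(Z_L + Z_0) = (105 − 50)/(105 + 50) = 55/155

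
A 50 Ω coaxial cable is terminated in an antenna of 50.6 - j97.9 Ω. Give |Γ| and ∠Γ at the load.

Γ ≈ 0.697 ∠ -45.4°

Γ = (Z_L − Z_0)/(Z_L + Z_0) = (0.6 − j97.9)/(100.6 − j97.9)
|Γ| = 97.9/140 = 0.697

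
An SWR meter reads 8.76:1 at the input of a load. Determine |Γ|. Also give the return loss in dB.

|Γ| = (S − 1)/(S + 1) = (8.76 − 1)/(8.76 + 1) = 7.76/9.76
RL = −20·log₁₀|Γ| = −20·log₁₀(0.795)

|Γ| ≈ 0.795; return loss ≈ 1.99 dB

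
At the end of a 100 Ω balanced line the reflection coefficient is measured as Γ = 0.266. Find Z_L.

Z_L ≈ 172 Ω

Z_L = Z_0·(1 + Γ)/(1 − Γ) = 100·(1.27)/(0.734)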